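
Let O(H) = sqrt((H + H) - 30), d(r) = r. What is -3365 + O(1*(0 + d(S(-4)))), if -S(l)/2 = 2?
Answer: -3365 + I*sqrt(38) ≈ -3365.0 + 6.1644*I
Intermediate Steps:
S(l) = -4 (S(l) = -2*2 = -4)
O(H) = sqrt(-30 + 2*H) (O(H) = sqrt(2*H - 30) = sqrt(-30 + 2*H))
-3365 + O(1*(0 + d(S(-4)))) = -3365 + sqrt(-30 + 2*(1*(0 - 4))) = -3365 + sqrt(-30 + 2*(1*(-4))) = -3365 + sqrt(-30 + 2*(-4)) = -3365 + sqrt(-30 - 8) = -3365 + sqrt(-38) = -3365 + I*sqrt(38)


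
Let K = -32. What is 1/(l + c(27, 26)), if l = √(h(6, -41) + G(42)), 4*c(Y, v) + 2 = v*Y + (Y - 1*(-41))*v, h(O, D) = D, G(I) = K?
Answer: 617/380762 - I*√73/380762 ≈ 0.0016204 - 2.2439e-5*I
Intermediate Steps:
G(I) = -32
c(Y, v) = -½ + Y*v/4 + v*(41 + Y)/4 (c(Y, v) = -½ + (v*Y + (Y - 1*(-41))*v)/4 = -½ + (Y*v + (Y + 41)*v)/4 = -½ + (Y*v + (41 + Y)*v)/4 = -½ + (Y*v + v*(41 + Y))/4 = -½ + (Y*v/4 + v*(41 + Y)/4) = -½ + Y*v/4 + v*(41 + Y)/4)
l = I*√73 (l = √(-41 - 32) = √(-73) = I*√73 ≈ 8.544*I)
1/(l + c(27, 26)) = 1/(I*√73 + (-½ + (41/4)*26 + (½)*27*26)) = 1/(I*√73 + (-½ + 533/2 + 351)) = 1/(I*√73 + 617) = 1/(617 + I*√73)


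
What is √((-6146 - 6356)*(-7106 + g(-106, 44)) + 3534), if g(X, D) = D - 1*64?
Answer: √89092786 ≈ 9438.9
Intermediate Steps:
g(X, D) = -64 + D (g(X, D) = D - 64 = -64 + D)
√((-6146 - 6356)*(-7106 + g(-106, 44)) + 3534) = √((-6146 - 6356)*(-7106 + (-64 + 44)) + 3534) = √(-12502*(-7106 - 20) + 3534) = √(-12502*(-7126) + 3534) = √(89089252 + 3534) = √89092786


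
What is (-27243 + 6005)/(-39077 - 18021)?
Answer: 10619/28549 ≈ 0.37196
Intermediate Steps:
(-27243 + 6005)/(-39077 - 18021) = -21238/(-57098) = -21238*(-1/57098) = 10619/28549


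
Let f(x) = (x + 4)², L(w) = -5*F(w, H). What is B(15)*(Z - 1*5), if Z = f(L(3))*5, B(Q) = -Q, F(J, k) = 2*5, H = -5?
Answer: -158625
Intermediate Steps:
F(J, k) = 10
L(w) = -50 (L(w) = -5*10 = -50)
f(x) = (4 + x)²
Z = 10580 (Z = (4 - 50)²*5 = (-46)²*5 = 2116*5 = 10580)
B(15)*(Z - 1*5) = (-1*15)*(10580 - 1*5) = -15*(10580 - 5) = -15*10575 = -158625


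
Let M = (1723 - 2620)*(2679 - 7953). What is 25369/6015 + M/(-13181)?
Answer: -28121240881/79283715 ≈ -354.69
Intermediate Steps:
M = 4730778 (M = -897*(-5274) = 4730778)
25369/6015 + M/(-13181) = 25369/6015 + 4730778/(-13181) = 25369*(1/6015) + 4730778*(-1/13181) = 25369/6015 - 4730778/13181 = -28121240881/79283715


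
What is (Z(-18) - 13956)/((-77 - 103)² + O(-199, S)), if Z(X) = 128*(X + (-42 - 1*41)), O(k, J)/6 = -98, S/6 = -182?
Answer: -611/723 ≈ -0.84509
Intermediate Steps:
S = -1092 (S = 6*(-182) = -1092)
O(k, J) = -588 (O(k, J) = 6*(-98) = -588)
Z(X) = -10624 + 128*X (Z(X) = 128*(X + (-42 - 41)) = 128*(X - 83) = 128*(-83 + X) = -10624 + 128*X)
(Z(-18) - 13956)/((-77 - 103)² + O(-199, S)) = ((-10624 + 128*(-18)) - 13956)/((-77 - 103)² - 588) = ((-10624 - 2304) - 13956)/((-180)² - 588) = (-12928 - 13956)/(32400 - 588) = -26884/31812 = -26884*1/31812 = -611/723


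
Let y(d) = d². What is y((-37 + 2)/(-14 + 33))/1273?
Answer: 1225/459553 ≈ 0.0026656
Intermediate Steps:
y((-37 + 2)/(-14 + 33))/1273 = ((-37 + 2)/(-14 + 33))²/1273 = (-35/19)²*(1/1273) = (1225/361)*(1/1273) = 1225/459553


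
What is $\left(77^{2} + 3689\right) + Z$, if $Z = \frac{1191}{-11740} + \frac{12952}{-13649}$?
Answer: $\frac{1541012890241}{160239260} \approx 9617.0$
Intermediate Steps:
$Z = - \frac{168312439}{160239260}$ ($Z = 1191 \left(- \frac{1}{11740}\right) + 12952 \left(- \frac{1}{13649}\right) = - \frac{1191}{11740} - \frac{12952}{13649} = - \frac{168312439}{160239260} \approx -1.0504$)
$\left(77^{2} + 3689\right) + Z = \left(77^{2} + 3689\right) - \frac{168312439}{160239260} = \left(5929 + 3689\right) - \frac{168312439}{160239260} = 9618 - \frac{168312439}{160239260} = \frac{1541012890241}{160239260}$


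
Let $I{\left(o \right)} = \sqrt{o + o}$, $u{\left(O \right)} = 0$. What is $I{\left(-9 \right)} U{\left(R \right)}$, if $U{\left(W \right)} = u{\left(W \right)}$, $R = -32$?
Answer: $0$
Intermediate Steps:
$U{\left(W \right)} = 0$
$I{\left(o \right)} = \sqrt{2} \sqrt{o}$ ($I{\left(o \right)} = \sqrt{2 o} = \sqrt{2} \sqrt{o}$)
$I{\left(-9 \right)} U{\left(R \right)} = \sqrt{2} \sqrt{-9} \cdot 0 = \sqrt{2} \cdot 3 i 0 = 3 i \sqrt{2} \cdot 0 = 0$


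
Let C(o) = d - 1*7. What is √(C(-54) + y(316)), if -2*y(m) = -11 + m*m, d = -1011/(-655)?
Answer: I*√85681366130/1310 ≈ 223.45*I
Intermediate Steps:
d = 1011/655 (d = -1011*(-1/655) = 1011/655 ≈ 1.5435)
C(o) = -3574/655 (C(o) = 1011/655 - 1*7 = 1011/655 - 7 = -3574/655)
y(m) = 11/2 - m²/2 (y(m) = -(-11 + m*m)/2 = -(-11 + m²)/2 = 11/2 - m²/2)
√(C(-54) + y(316)) = √(-3574/655 + (11/2 - ½*316²)) = √(-3574/655 + (11/2 - ½*99856)) = √(-3574/655 + (11/2 - 49928)) = √(-3574/655 - 99845/2) = √(-65405623/1310) = I*√85681366130/1310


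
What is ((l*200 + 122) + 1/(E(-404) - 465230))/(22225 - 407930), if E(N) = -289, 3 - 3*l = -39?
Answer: -1360246517/179553005895 ≈ -0.0075757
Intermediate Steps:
l = 14 (l = 1 - 1/3*(-39) = 1 + 13 = 14)
((l*200 + 122) + 1/(E(-404) - 465230))/(22225 - 407930) = ((14*200 + 122) + 1/(-289 - 465230))/(22225 - 407930) = ((2800 + 122) + 1/(-465519))/(-385705) = (2922 - 1/465519)*(-1/385705) = (1360246517/465519)*(-1/385705) = -1360246517/179553005895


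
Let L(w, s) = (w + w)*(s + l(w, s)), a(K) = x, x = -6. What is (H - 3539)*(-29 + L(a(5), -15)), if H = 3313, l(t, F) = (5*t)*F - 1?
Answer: 1183562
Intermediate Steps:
l(t, F) = -1 + 5*F*t (l(t, F) = 5*F*t - 1 = -1 + 5*F*t)
a(K) = -6
L(w, s) = 2*w*(-1 + s + 5*s*w) (L(w, s) = (w + w)*(s + (-1 + 5*s*w)) = (2*w)*(-1 + s + 5*s*w) = 2*w*(-1 + s + 5*s*w))
(H - 3539)*(-29 + L(a(5), -15)) = (3313 - 3539)*(-29 + 2*(-6)*(-1 - 15 + 5*(-15)*(-6))) = -226*(-29 + 2*(-6)*(-1 - 15 + 450)) = -226*(-29 + 2*(-6)*434) = -226*(-29 - 5208) = -226*(-5237) = 1183562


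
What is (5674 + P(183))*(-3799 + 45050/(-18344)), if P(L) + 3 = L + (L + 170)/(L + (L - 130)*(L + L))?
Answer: -3996712596415231/179596932 ≈ -2.2254e+7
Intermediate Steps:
P(L) = -3 + L + (170 + L)/(L + 2*L*(-130 + L)) (P(L) = -3 + (L + (L + 170)/(L + (L - 130)*(L + L))) = -3 + (L + (170 + L)/(L + (-130 + L)*(2*L))) = -3 + (L + (170 + L)/(L + 2*L*(-130 + L))) = -3 + L + (170 + L)/(L + 2*L*(-130 + L)))
(5674 + P(183))*(-3799 + 45050/(-18344)) = (5674 + (170 - 265*183² + 2*183³ + 778*183)/(183*(-259 + 2*183)))*(-3799 + 45050/(-18344)) = (5674 + (170 - 265*33489 + 2*6128487 + 142374)/(183*(-259 + 366)))*(-3799 + 45050*(-1/18344)) = (5674 + (1/183)*(170 - 8874585 + 12256974 + 142374)/107)*(-3799 - 22525/9172) = (5674 + (1/183)*(1/107)*3524933)*(-34866953/9172) = (5674 + 3524933/19581)*(-34866953/9172) = (114627527/19581)*(-34866953/9172) = -3996712596415231/179596932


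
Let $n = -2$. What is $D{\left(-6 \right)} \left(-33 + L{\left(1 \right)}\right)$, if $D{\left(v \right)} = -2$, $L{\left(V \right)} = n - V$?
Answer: $72$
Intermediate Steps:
$L{\left(V \right)} = -2 - V$
$D{\left(-6 \right)} \left(-33 + L{\left(1 \right)}\right) = - 2 \left(-33 - 3\right) = \left(-2\right) \left(-36\right) = 72$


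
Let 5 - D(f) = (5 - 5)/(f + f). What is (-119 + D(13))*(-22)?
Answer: 2508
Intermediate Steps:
D(f) = 5 (D(f) = 5 - (5 - 5)/(f + f) = 5 - 0/(2*f) = 5 - 0*1/(2*f) = 5 - 1*0 = 5 + 0 = 5)
(-119 + D(13))*(-22) = (-119 + 5)*(-22) = -114*(-22) = 2508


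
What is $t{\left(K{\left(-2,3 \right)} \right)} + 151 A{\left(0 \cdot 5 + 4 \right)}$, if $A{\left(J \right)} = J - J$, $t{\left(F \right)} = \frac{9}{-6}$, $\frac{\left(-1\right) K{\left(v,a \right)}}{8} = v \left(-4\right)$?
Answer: $- \frac{3}{2} \approx -1.5$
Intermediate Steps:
$K{\left(v,a \right)} = 32 v$ ($K{\left(v,a \right)} = - 8 v \left(-4\right) = - 8 \left(- 4 v\right) = 32 v$)
$t{\left(F \right)} = - \frac{3}{2}$ ($t{\left(F \right)} = 9 \left(- \frac{1}{6}\right) = - \frac{3}{2}$)
$A{\left(J \right)} = 0$
$t{\left(K{\left(-2,3 \right)} \right)} + 151 A{\left(0 \cdot 5 + 4 \right)} = - \frac{3}{2} + 151 \cdot 0 = - \frac{3}{2} + 0 = - \frac{3}{2}$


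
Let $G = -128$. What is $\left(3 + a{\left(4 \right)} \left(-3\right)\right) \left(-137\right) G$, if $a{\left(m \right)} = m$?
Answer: $-157824$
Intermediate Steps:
$\left(3 + a{\left(4 \right)} \left(-3\right)\right) \left(-137\right) G = \left(3 + 4 \left(-3\right)\right) \left(-137\right) \left(-128\right) = \left(3 - 12\right) \left(-137\right) \left(-128\right) = \left(-9\right) \left(-137\right) \left(-128\right) = 1233 \left(-128\right) = -157824$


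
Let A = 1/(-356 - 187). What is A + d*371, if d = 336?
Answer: 67688207/543 ≈ 1.2466e+5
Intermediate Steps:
A = -1/543 (A = 1/(-543) = -1/543 ≈ -0.0018416)
A + d*371 = -1/543 + 336*371 = -1/543 + 124656 = 67688207/543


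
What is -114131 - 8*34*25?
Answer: -120931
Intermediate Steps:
-114131 - 8*34*25 = -114131 - 272*25 = -114131 - 6800 = -120931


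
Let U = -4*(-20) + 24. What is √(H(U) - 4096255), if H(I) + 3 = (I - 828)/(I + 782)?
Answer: 4*I*√50242918538/443 ≈ 2023.9*I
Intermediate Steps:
U = 104 (U = 80 + 24 = 104)
H(I) = -3 + (-828 + I)/(782 + I) (H(I) = -3 + (I - 828)/(I + 782) = -3 + (-828 + I)/(782 + I))
√(H(U) - 4096255) = √(2*(-1587 - 1*104)/(782 + 104) - 4096255) = √(2*(-1587 - 104)/886 - 4096255) = √(2*(1/886)*(-1691) - 4096255) = √(-1691/443 - 4096255) = √(-1814642656/443) = 4*I*√50242918538/443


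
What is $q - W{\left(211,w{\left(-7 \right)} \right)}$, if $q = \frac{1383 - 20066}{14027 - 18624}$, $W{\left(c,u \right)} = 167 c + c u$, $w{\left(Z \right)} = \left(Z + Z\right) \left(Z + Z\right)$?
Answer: $- \frac{352079338}{4597} \approx -76589.0$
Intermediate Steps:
$w{\left(Z \right)} = 4 Z^{2}$ ($w{\left(Z \right)} = 2 Z 2 Z = 4 Z^{2}$)
$q = \frac{18683}{4597}$ ($q = - \frac{18683}{-4597} = \left(-18683\right) \left(- \frac{1}{4597}\right) = \frac{18683}{4597} \approx 4.0642$)
$q - W{\left(211,w{\left(-7 \right)} \right)} = \frac{18683}{4597} - 211 \left(167 + 4 \left(-7\right)^{2}\right) = \frac{18683}{4597} - 211 \left(167 + 4 \cdot 49\right) = \frac{18683}{4597} - 211 \left(167 + 196\right) = \frac{18683}{4597} - 211 \cdot 363 = \frac{18683}{4597} - 76593 = - \frac{352079338}{4597}$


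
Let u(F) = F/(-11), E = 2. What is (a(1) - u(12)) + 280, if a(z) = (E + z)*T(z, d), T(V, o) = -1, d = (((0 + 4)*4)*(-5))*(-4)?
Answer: 3059/11 ≈ 278.09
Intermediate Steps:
u(F) = -F/11 (u(F) = F*(-1/11) = -F/11)
d = 320 (d = ((4*4)*(-5))*(-4) = (16*(-5))*(-4) = -80*(-4) = 320)
a(z) = -2 - z (a(z) = (2 + z)*(-1) = -2 - z)
(a(1) - u(12)) + 280 = ((-2 - 1*1) - (-1)*12/11) + 280 = ((-2 - 1) - 1*(-12/11)) + 280 = (-3 + 12/11) + 280 = -21/11 + 280 = 3059/11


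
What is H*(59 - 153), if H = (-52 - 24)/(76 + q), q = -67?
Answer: 7144/9 ≈ 793.78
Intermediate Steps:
H = -76/9 (H = (-52 - 24)/(76 - 67) = -76/9 ≈ -8.4444)
H*(59 - 153) = -76*(59 - 153)/9 = -76/9*(-94) = 7144/9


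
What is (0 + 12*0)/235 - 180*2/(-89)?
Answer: 360/89 ≈ 4.0449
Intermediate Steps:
(0 + 12*0)/235 - 180*2/(-89) = (0 + 0)*(1/235) - 360*(-1/89) = 0*(1/235) + 360/89 = 0 + 360/89 = 360/89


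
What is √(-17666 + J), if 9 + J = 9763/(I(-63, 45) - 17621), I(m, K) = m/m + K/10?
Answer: 3*I*√49749004141/5033 ≈ 132.95*I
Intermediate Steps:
I(m, K) = 1 + K/10 (I(m, K) = 1 + K*(⅒) = 1 + K/10)
J = -336605/35231 (J = -9 + 9763/((1 + (⅒)*45) - 17621) = -9 + 9763/((1 + 9/2) - 17621) = -9 + 9763/(11/2 - 17621) = -9 + 9763/(-35231/2) = -9 + 9763*(-2/35231) = -9 - 19526/35231 = -336605/35231 ≈ -9.5542)
√(-17666 + J) = √(-17666 - 336605/35231) = √(-622727451/35231) = 3*I*√49749004141/5033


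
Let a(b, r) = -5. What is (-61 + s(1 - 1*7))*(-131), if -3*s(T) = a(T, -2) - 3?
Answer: 22925/3 ≈ 7641.7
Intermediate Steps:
s(T) = 8/3 (s(T) = -(-5 - 3)/3 = -⅓*(-8) = 8/3)
(-61 + s(1 - 1*7))*(-131) = (-61 + 8/3)*(-131) = -175/3*(-131) = 22925/3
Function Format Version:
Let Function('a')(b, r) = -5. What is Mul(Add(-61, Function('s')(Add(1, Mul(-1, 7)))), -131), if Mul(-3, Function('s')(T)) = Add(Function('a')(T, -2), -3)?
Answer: Rational(22925, 3) ≈ 7641.7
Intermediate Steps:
Function('s')(T) = Rational(8, 3) (Function('s')(T) = Mul(Rational(-1, 3), Add(-5, -3)) = Mul(Rational(-1, 3), -8) = Rational(8, 3))
Mul(Add(-61, Function('s')(Add(1, Mul(-1, 7)))), -131) = Mul(Add(-61, Rational(8, 3)), -131) = Mul(Rational(-175, 3), -131) = Rational(22925, 3)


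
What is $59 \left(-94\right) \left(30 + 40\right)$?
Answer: $-388220$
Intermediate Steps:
$59 \left(-94\right) \left(30 + 40\right) = \left(-5546\right) 70 = -388220$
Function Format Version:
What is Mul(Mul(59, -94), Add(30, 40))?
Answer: -388220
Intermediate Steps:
Mul(Mul(59, -94), Add(30, 40)) = Mul(-5546, 70) = -388220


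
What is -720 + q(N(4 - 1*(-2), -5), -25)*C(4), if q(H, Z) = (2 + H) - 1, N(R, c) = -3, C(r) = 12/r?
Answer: -726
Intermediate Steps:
q(H, Z) = 1 + H
-720 + q(N(4 - 1*(-2), -5), -25)*C(4) = -720 + (1 - 3)*(12/4) = -720 - 24/4 = -720 - 2*3 = -720 - 6 = -726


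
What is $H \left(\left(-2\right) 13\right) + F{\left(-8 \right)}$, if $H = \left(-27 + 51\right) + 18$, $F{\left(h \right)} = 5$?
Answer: $-1087$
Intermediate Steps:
$H = 42$ ($H = 24 + 18 = 42$)
$H \left(\left(-2\right) 13\right) + F{\left(-8 \right)} = 42 \left(\left(-2\right) 13\right) + 5 = 42 \left(-26\right) + 5 = -1092 + 5 = -1087$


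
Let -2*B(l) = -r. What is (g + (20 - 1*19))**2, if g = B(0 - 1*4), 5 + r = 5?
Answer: 1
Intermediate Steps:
r = 0 (r = -5 + 5 = 0)
B(l) = 0 (B(l) = -(-1)*0/2 = -1/2*0 = 0)
g = 0
(g + (20 - 1*19))**2 = (0 + (20 - 1*19))**2 = (0 + (20 - 19))**2 = (0 + 1)**2 = 1**2 = 1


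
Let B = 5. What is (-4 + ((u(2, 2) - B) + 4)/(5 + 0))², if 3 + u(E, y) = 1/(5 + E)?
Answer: 27889/1225 ≈ 22.767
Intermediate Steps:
u(E, y) = -3 + 1/(5 + E)
(-4 + ((u(2, 2) - B) + 4)/(5 + 0))² = (-4 + (((-14 - 3*2)/(5 + 2) - 1*5) + 4)/(5 + 0))² = (-4 + (((-14 - 6)/7 - 5) + 4)/5)² = (-4 + (((⅐)*(-20) - 5) + 4)*(⅕))² = (-4 + ((-20/7 - 5) + 4)*(⅕))² = (-4 + (-55/7 + 4)*(⅕))² = (-4 - 27/7*⅕)² = (-4 - 27/35)² = (-167/35)² = 27889/1225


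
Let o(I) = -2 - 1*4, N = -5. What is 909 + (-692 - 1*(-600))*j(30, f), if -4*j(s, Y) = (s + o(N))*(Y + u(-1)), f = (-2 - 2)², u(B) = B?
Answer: 9189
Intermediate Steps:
o(I) = -6 (o(I) = -2 - 4 = -6)
f = 16 (f = (-4)² = 16)
j(s, Y) = -(-1 + Y)*(-6 + s)/4 (j(s, Y) = -(s - 6)*(Y - 1)/4 = -(-6 + s)*(-1 + Y)/4 = -(-1 + Y)*(-6 + s)/4)
909 + (-692 - 1*(-600))*j(30, f) = 909 + (-692 - 1*(-600))*(-3/2 + (¼)*30 + (3/2)*16 - ¼*16*30) = 909 + (-692 + 600)*(-3/2 + 15/2 + 24 - 120) = 909 - 92*(-90) = 909 + 8280 = 9189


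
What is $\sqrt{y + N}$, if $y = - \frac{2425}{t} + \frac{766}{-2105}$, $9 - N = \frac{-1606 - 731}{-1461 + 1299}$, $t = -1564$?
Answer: $\frac{i \sqrt{930460392687495}}{14814990} \approx 2.059 i$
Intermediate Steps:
$N = - \frac{293}{54}$ ($N = 9 - \frac{-1606 - 731}{-1461 + 1299} = 9 - - \frac{2337}{-162} = 9 - \left(-2337\right) \left(- \frac{1}{162}\right) = 9 - \frac{779}{54} = - \frac{293}{54} \approx -5.4259$)
$y = \frac{3906601}{3292220}$ ($y = - \frac{2425}{-1564} + \frac{766}{-2105} = \left(-2425\right) \left(- \frac{1}{1564}\right) + 766 \left(- \frac{1}{2105}\right) = \frac{2425}{1564} - \frac{766}{2105} = \frac{3906601}{3292220} \approx 1.1866$)
$\sqrt{y + N} = \sqrt{\frac{3906601}{3292220} - \frac{293}{54}} = \sqrt{- \frac{376832003}{88889940}} = \frac{i \sqrt{930460392687495}}{14814990}$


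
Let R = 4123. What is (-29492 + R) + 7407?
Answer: -17962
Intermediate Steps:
(-29492 + R) + 7407 = (-29492 + 4123) + 7407 = -25369 + 7407 = -17962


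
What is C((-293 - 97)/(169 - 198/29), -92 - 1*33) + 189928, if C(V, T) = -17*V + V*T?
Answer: 894837404/4703 ≈ 1.9027e+5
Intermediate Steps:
C(V, T) = -17*V + T*V
C((-293 - 97)/(169 - 198/29), -92 - 1*33) + 189928 = ((-293 - 97)/(169 - 198/29))*(-17 + (-92 - 1*33)) + 189928 = (-390/(169 - 198*1/29))*(-17 + (-92 - 33)) + 189928 = (-390/(169 - 198/29))*(-17 - 125) + 189928 = -390/4703/29*(-142) + 189928 = -390*29/4703*(-142) + 189928 = -11310/4703*(-142) + 189928 = 1606020/4703 + 189928 = 894837404/4703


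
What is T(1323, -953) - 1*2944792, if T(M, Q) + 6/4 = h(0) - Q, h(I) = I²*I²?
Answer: -5887681/2 ≈ -2.9438e+6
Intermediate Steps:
h(I) = I⁴
T(M, Q) = -3/2 - Q (T(M, Q) = -3/2 + (0⁴ - Q) = -3/2 + (0 - Q) = -3/2 - Q)
T(1323, -953) - 1*2944792 = (-3/2 - 1*(-953)) - 1*2944792 = (-3/2 + 953) - 2944792 = 1903/2 - 2944792 = -5887681/2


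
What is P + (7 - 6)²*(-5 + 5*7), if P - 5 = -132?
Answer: -97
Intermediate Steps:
P = -127 (P = 5 - 132 = -127)
P + (7 - 6)²*(-5 + 5*7) = -127 + (7 - 6)²*(-5 + 5*7) = -127 + 1²*(-5 + 35) = -127 + 1*30 = -127 + 30 = -97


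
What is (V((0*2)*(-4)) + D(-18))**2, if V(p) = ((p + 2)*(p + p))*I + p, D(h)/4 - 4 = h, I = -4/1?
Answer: 3136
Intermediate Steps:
I = -4 (I = -4*1 = -4)
D(h) = 16 + 4*h
V(p) = p - 8*p*(2 + p) (V(p) = ((p + 2)*(p + p))*(-4) + p = ((2 + p)*(2*p))*(-4) + p = (2*p*(2 + p))*(-4) + p = -8*p*(2 + p) + p = p - 8*p*(2 + p))
(V((0*2)*(-4)) + D(-18))**2 = (-(0*2)*(-4)*(15 + 8*((0*2)*(-4))) + (16 + 4*(-18)))**2 = (-0*(-4)*(15 + 8*(0*(-4))) + (16 - 72))**2 = (-1*0*(15 + 8*0) - 56)**2 = (-1*0*(15 + 0) - 56)**2 = (-1*0*15 - 56)**2 = (0 - 56)**2 = (-56)**2 = 3136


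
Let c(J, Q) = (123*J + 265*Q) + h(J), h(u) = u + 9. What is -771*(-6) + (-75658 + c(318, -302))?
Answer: -111621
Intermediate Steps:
h(u) = 9 + u
c(J, Q) = 9 + 124*J + 265*Q (c(J, Q) = (123*J + 265*Q) + (9 + J) = 9 + 124*J + 265*Q)
-771*(-6) + (-75658 + c(318, -302)) = -771*(-6) + (-75658 + (9 + 124*318 + 265*(-302))) = 4626 + (-75658 + (9 + 39432 - 80030)) = 4626 + (-75658 - 40589) = 4626 - 116247 = -111621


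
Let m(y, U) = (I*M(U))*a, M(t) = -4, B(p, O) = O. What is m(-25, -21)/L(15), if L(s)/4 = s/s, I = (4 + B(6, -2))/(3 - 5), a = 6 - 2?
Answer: 4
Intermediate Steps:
a = 4
I = -1 (I = (4 - 2)/(3 - 5) = 2/(-2) = 2*(-½) = -1)
L(s) = 4 (L(s) = 4*(s/s) = 4*1 = 4)
m(y, U) = 16 (m(y, U) = -1*(-4)*4 = 4*4 = 16)
m(-25, -21)/L(15) = 16/4 = 16*(¼) = 4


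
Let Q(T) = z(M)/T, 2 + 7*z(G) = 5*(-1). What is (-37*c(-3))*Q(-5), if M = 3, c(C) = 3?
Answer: -111/5 ≈ -22.200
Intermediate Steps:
z(G) = -1 (z(G) = -2/7 + (5*(-1))/7 = -2/7 + (1/7)*(-5) = -2/7 - 5/7 = -1)
Q(T) = -1/T
(-37*c(-3))*Q(-5) = (-37*3)*(-1/(-5)) = -(-111)*(-1)/5 = -111*1/5 = -111/5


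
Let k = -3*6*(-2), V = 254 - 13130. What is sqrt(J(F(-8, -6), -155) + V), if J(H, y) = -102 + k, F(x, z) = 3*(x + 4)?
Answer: 3*I*sqrt(1438) ≈ 113.76*I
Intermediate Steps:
F(x, z) = 12 + 3*x (F(x, z) = 3*(4 + x) = 12 + 3*x)
V = -12876
k = 36 (k = -18*(-2) = 36)
J(H, y) = -66 (J(H, y) = -102 + 36 = -66)
sqrt(J(F(-8, -6), -155) + V) = sqrt(-66 - 12876) = sqrt(-12942) = 3*I*sqrt(1438)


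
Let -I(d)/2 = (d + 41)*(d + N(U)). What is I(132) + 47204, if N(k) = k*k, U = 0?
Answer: 1532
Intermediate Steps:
N(k) = k²
I(d) = -2*d*(41 + d) (I(d) = -2*(d + 41)*(d + 0²) = -2*(41 + d)*(d + 0) = -2*(41 + d)*d = -2*d*(41 + d))
I(132) + 47204 = 2*132*(-41 - 1*132) + 47204 = 2*132*(-41 - 132) + 47204 = 2*132*(-173) + 47204 = -45672 + 47204 = 1532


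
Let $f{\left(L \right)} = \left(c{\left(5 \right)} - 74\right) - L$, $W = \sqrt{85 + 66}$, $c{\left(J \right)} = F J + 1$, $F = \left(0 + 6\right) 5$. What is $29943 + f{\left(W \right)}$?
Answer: $30020 - \sqrt{151} \approx 30008.0$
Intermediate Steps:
$F = 30$ ($F = 6 \cdot 5 = 30$)
$c{\left(J \right)} = 1 + 30 J$ ($c{\left(J \right)} = 30 J + 1 = 1 + 30 J$)
$W = \sqrt{151} \approx 12.288$
$f{\left(L \right)} = 77 - L$ ($f{\left(L \right)} = \left(\left(1 + 30 \cdot 5\right) - 74\right) - L = \left(\left(1 + 150\right) - 74\right) - L = \left(151 - 74\right) - L = 77 - L$)
$29943 + f{\left(W \right)} = 29943 + \left(77 - \sqrt{151}\right) = 30020 - \sqrt{151}$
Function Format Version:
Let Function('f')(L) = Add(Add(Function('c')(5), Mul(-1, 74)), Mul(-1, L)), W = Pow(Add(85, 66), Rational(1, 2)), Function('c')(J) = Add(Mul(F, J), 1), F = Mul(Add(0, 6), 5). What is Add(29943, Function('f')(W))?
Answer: Add(30020, Mul(-1, Pow(151, Rational(1, 2)))) ≈ 30008.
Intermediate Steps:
F = 30 (F = Mul(6, 5) = 30)
Function('c')(J) = Add(1, Mul(30, J)) (Function('c')(J) = Add(Mul(30, J), 1) = Add(1, Mul(30, J)))
W = Pow(151, Rational(1, 2)) ≈ 12.288
Function('f')(L) = Add(77, Mul(-1, L)) (Function('f')(L) = Add(Add(Add(1, Mul(30, 5)), Mul(-1, 74)), Mul(-1, L)) = Add(Add(Add(1, 150), -74), Mul(-1, L)) = Add(Add(151, -74), Mul(-1, L)) = Add(77, Mul(-1, L)))
Add(29943, Function('f')(W)) = Add(29943, Add(77, Mul(-1, Pow(151, Rational(1, 2))))) = Add(30020, Mul(-1, Pow(151, Rational(1, 2))))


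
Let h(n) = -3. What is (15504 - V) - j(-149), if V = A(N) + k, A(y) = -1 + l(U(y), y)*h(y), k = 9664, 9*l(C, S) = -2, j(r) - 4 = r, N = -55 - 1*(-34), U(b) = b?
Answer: 17956/3 ≈ 5985.3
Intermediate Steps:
N = -21 (N = -55 + 34 = -21)
j(r) = 4 + r
l(C, S) = -2/9 (l(C, S) = (⅑)*(-2) = -2/9)
A(y) = -⅓ (A(y) = -1 - 2/9*(-3) = -1 + ⅔ = -⅓)
V = 28991/3 (V = -⅓ + 9664 = 28991/3 ≈ 9663.7)
(15504 - V) - j(-149) = (15504 - 1*28991/3) - (4 - 149) = (15504 - 28991/3) - 1*(-145) = 17521/3 + 145 = 17956/3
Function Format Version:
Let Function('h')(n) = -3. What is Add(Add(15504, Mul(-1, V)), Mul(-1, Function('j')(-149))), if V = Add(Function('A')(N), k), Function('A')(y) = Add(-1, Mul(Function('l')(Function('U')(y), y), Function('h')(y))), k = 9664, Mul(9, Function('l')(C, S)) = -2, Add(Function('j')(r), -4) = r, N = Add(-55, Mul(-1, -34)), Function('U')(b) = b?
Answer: Rational(17956, 3) ≈ 5985.3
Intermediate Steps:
N = -21 (N = Add(-55, 34) = -21)
Function('j')(r) = Add(4, r)
Function('l')(C, S) = Rational(-2, 9) (Function('l')(C, S) = Mul(Rational(1, 9), -2) = Rational(-2, 9))
Function('A')(y) = Rational(-1, 3) (Function('A')(y) = Add(-1, Mul(Rational(-2, 9), -3)) = Add(-1, Rational(2, 3)) = Rational(-1, 3))
V = Rational(28991, 3) (V = Add(Rational(-1, 3), 9664) = Rational(28991, 3) ≈ 9663.7)
Add(Add(15504, Mul(-1, V)), Mul(-1, Function('j')(-149))) = Add(Add(15504, Mul(-1, Rational(28991, 3))), Mul(-1, Add(4, -149))) = Add(Add(15504, Rational(-28991, 3)), Mul(-1, -145)) = Add(Rational(17521, 3), 145) = Rational(17956, 3)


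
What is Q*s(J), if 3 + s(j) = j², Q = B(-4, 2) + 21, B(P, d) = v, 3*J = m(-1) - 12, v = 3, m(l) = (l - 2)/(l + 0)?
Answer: 144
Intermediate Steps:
m(l) = (-2 + l)/l
J = -3 (J = ((-2 - 1)/(-1) - 12)/3 = (-1*(-3) - 12)/3 = (3 - 12)/3 = (⅓)*(-9) = -3)
B(P, d) = 3
Q = 24 (Q = 3 + 21 = 24)
s(j) = -3 + j²
Q*s(J) = 24*(-3 + (-3)²) = 24*(-3 + 9) = 24*6 = 144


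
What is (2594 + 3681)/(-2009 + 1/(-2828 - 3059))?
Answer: -36940925/11826984 ≈ -3.1234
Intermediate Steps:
(2594 + 3681)/(-2009 + 1/(-2828 - 3059)) = 6275/(-2009 + 1/(-5887)) = 6275/(-2009 - 1/5887) = 6275/(-11826984/5887) = 6275*(-5887/11826984) = -36940925/11826984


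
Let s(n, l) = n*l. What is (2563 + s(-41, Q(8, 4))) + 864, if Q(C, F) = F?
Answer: 3263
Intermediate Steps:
s(n, l) = l*n
(2563 + s(-41, Q(8, 4))) + 864 = (2563 + 4*(-41)) + 864 = (2563 - 164) + 864 = 2399 + 864 = 3263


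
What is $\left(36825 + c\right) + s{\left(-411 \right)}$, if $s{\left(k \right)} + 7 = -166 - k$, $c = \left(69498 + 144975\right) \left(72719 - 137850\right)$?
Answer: $-13968803900$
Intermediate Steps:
$c = -13968840963$ ($c = 214473 \left(-65131\right) = -13968840963$)
$s{\left(k \right)} = -173 - k$ ($s{\left(k \right)} = -7 - \left(166 + k\right) = -173 - k$)
$\left(36825 + c\right) + s{\left(-411 \right)} = \left(36825 - 13968840963\right) - -238 = -13968804138 + \left(-173 + 411\right) = -13968804138 + 238 = -13968803900$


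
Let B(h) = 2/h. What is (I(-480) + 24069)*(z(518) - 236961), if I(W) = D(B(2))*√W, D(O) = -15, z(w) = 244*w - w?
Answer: -2673753003 + 6665220*I*√30 ≈ -2.6738e+9 + 3.6507e+7*I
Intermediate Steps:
z(w) = 243*w
I(W) = -15*√W
(I(-480) + 24069)*(z(518) - 236961) = (-60*I*√30 + 24069)*(243*518 - 236961) = (-60*I*√30 + 24069)*(125874 - 236961) = (-60*I*√30 + 24069)*(-111087) = (24069 - 60*I*√30)*(-111087) = -2673753003 + 6665220*I*√30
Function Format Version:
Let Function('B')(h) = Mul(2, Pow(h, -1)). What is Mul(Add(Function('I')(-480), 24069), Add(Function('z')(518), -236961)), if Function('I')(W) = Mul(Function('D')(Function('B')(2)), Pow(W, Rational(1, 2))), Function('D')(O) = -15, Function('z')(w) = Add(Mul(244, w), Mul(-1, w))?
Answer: Add(-2673753003, Mul(6665220, I, Pow(30, Rational(1, 2)))) ≈ Add(-2.6738e+9, Mul(3.6507e+7, I))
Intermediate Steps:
Function('z')(w) = Mul(243, w)
Function('I')(W) = Mul(-15, Pow(W, Rational(1, 2)))
Mul(Add(Function('I')(-480), 24069), Add(Function('z')(518), -236961)) = Mul(Add(Mul(-15, Pow(-480, Rational(1, 2))), 24069), Add(Mul(243, 518), -236961)) = Mul(Add(Mul(-15, Mul(4, I, Pow(30, Rational(1, 2)))), 24069), Add(125874, -236961)) = Mul(Add(Mul(-60, I, Pow(30, Rational(1, 2))), 24069), -111087) = Mul(Add(24069, Mul(-60, I, Pow(30, Rational(1, 2)))), -111087) = Add(-2673753003, Mul(6665220, I, Pow(30, Rational(1, 2))))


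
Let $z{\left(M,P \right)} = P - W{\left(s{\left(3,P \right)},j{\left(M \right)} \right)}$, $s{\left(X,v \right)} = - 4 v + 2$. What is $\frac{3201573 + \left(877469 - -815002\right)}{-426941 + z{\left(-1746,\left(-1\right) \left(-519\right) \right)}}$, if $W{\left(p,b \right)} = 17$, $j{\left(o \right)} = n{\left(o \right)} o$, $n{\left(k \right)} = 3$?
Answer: $- \frac{4894044}{426439} \approx -11.477$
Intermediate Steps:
$s{\left(X,v \right)} = 2 - 4 v$
$j{\left(o \right)} = 3 o$
$z{\left(M,P \right)} = -17 + P$ ($z{\left(M,P \right)} = P - 17 = -17 + P$)
$\frac{3201573 + \left(877469 - -815002\right)}{-426941 + z{\left(-1746,\left(-1\right) \left(-519\right) \right)}} = \frac{3201573 + \left(877469 - -815002\right)}{-426941 - -502} = \frac{3201573 + \left(877469 + 815002\right)}{-426941 + \left(-17 + 519\right)} = \frac{3201573 + 1692471}{-426941 + 502} = \frac{4894044}{-426439} = 4894044 \left(- \frac{1}{426439}\right) = - \frac{4894044}{426439}$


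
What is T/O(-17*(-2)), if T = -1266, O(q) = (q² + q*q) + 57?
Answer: -1266/2369 ≈ -0.53440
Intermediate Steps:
O(q) = 57 + 2*q² (O(q) = (q² + q²) + 57 = 2*q² + 57 = 57 + 2*q²)
T/O(-17*(-2)) = -1266/(57 + 2*(-17*(-2))²) = -1266/(57 + 2*34²) = -1266/(57 + 2*1156) = -1266/(57 + 2312) = -1266/2369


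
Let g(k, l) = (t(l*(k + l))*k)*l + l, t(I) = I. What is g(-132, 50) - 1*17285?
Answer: 27042765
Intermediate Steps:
g(k, l) = l + k*l²*(k + l) (g(k, l) = ((l*(k + l))*k)*l + l = (k*l*(k + l))*l + l = k*l²*(k + l) + l = l + k*l²*(k + l))
g(-132, 50) - 1*17285 = 50*(1 - 132*50*(-132 + 50)) - 1*17285 = 50*(1 - 132*50*(-82)) - 17285 = 50*(1 + 541200) - 17285 = 50*541201 - 17285 = 27060050 - 17285 = 27042765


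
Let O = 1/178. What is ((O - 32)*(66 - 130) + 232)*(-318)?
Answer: -64518384/89 ≈ -7.2493e+5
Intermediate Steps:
O = 1/178 ≈ 0.0056180
((O - 32)*(66 - 130) + 232)*(-318) = ((1/178 - 32)*(66 - 130) + 232)*(-318) = (-5695/178*(-64) + 232)*(-318) = (182240/89 + 232)*(-318) = (202888/89)*(-318) = -64518384/89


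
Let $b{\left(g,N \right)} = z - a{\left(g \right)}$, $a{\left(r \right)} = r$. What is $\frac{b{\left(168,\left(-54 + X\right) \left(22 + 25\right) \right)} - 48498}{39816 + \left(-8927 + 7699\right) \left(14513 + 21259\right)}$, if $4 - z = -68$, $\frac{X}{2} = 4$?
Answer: $\frac{8099}{7314700} \approx 0.0011072$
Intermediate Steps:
$X = 8$ ($X = 2 \cdot 4 = 8$)
$z = 72$ ($z = 4 - -68 = 4 + 68 = 72$)
$b{\left(g,N \right)} = 72 - g$
$\frac{b{\left(168,\left(-54 + X\right) \left(22 + 25\right) \right)} - 48498}{39816 + \left(-8927 + 7699\right) \left(14513 + 21259\right)} = \frac{\left(72 - 168\right) - 48498}{39816 + \left(-8927 + 7699\right) \left(14513 + 21259\right)} = \frac{\left(72 - 168\right) - 48498}{39816 - 43928016} = \frac{-96 - 48498}{39816 - 43928016} = - \frac{48594}{-43888200} = \left(-48594\right) \left(- \frac{1}{43888200}\right) = \frac{8099}{7314700}$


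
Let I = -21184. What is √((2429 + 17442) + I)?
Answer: I*√1313 ≈ 36.235*I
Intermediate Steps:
√((2429 + 17442) + I) = √((2429 + 17442) - 21184) = √(19871 - 21184) = √(-1313) = I*√1313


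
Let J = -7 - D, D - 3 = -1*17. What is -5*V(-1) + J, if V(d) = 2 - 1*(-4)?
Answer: -23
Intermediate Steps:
V(d) = 6 (V(d) = 2 + 4 = 6)
D = -14 (D = 3 - 1*17 = 3 - 17 = -14)
J = 7 (J = -7 - 1*(-14) = -7 + 14 = 7)
-5*V(-1) + J = -5*6 + 7 = -30 + 7 = -23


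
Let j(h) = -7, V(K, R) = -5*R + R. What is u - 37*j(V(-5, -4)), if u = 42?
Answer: 301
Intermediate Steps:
V(K, R) = -4*R
u - 37*j(V(-5, -4)) = 42 - 37*(-7) = 42 + 259 = 301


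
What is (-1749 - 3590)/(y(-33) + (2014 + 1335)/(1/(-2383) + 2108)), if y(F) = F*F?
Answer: -26819735057/5478422974 ≈ -4.8955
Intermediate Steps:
y(F) = F**2
(-1749 - 3590)/(y(-33) + (2014 + 1335)/(1/(-2383) + 2108)) = (-1749 - 3590)/((-33)**2 + (2014 + 1335)/(1/(-2383) + 2108)) = -5339/(1089 + 3349/(-1/2383 + 2108)) = -5339/(1089 + 3349/(5023363/2383)) = -5339/(1089 + 3349*(2383/5023363)) = -5339/(1089 + 7980667/5023363) = -5339/5478422974/5023363 = -5339*5023363/5478422974 = -26819735057/5478422974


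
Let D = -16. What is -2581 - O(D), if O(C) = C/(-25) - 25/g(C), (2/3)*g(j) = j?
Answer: -1549609/600 ≈ -2582.7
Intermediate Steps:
g(j) = 3*j/2
O(C) = -50/(3*C) - C/25 (O(C) = C/(-25) - 25*2/(3*C) = C*(-1/25) - 50/(3*C) = -C/25 - 50/(3*C) = -50/(3*C) - C/25)
-2581 - O(D) = -2581 - (-50/3/(-16) - 1/25*(-16)) = -2581 - (-50/3*(-1/16) + 16/25) = -2581 - (25/24 + 16/25) = -2581 - 1*1009/600 = -2581 - 1009/600 = -1549609/600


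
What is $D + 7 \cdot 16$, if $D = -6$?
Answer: $106$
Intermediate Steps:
$D + 7 \cdot 16 = -6 + 7 \cdot 16 = -6 + 112 = 106$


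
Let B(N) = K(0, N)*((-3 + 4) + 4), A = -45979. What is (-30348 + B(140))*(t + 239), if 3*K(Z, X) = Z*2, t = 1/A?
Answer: -333493565040/45979 ≈ -7.2532e+6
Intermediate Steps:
t = -1/45979 (t = 1/(-45979) = -1/45979 ≈ -2.1749e-5)
K(Z, X) = 2*Z/3 (K(Z, X) = (Z*2)/3 = (2*Z)/3 = 2*Z/3)
B(N) = 0 (B(N) = ((⅔)*0)*((-3 + 4) + 4) = 0*(1 + 4) = 0*5 = 0)
(-30348 + B(140))*(t + 239) = (-30348 + 0)*(-1/45979 + 239) = -30348*10988980/45979 = -333493565040/45979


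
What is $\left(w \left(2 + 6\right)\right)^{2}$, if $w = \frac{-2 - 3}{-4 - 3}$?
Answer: $\frac{1600}{49} \approx 32.653$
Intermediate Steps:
$w = \frac{5}{7}$ ($w = - \frac{5}{-7} = \left(-5\right) \left(- \frac{1}{7}\right) = \frac{5}{7} \approx 0.71429$)
$\left(w \left(2 + 6\right)\right)^{2} = \left(\frac{5 \left(2 + 6\right)}{7}\right)^{2} = \left(\frac{5}{7} \cdot 8\right)^{2} = \left(\frac{40}{7}\right)^{2} = \frac{1600}{49}$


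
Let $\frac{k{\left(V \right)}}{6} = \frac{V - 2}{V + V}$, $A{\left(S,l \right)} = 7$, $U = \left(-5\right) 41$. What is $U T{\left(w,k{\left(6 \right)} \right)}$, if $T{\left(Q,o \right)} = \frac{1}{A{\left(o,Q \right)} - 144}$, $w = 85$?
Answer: $\frac{205}{137} \approx 1.4963$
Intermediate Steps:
$U = -205$
$k{\left(V \right)} = \frac{3 \left(-2 + V\right)}{V}$ ($k{\left(V \right)} = 6 \frac{V - 2}{V + V} = 6 \frac{-2 + V}{2 V} = \frac{3 \left(-2 + V\right)}{V}$)
$T{\left(Q,o \right)} = - \frac{1}{137}$ ($T{\left(Q,o \right)} = \frac{1}{7 - 144} = \frac{1}{-137} = - \frac{1}{137}$)
$U T{\left(w,k{\left(6 \right)} \right)} = \left(-205\right) \left(- \frac{1}{137}\right) = \frac{205}{137}$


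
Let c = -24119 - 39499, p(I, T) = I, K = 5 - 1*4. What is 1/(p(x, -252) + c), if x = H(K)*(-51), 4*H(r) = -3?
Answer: -4/254319 ≈ -1.5728e-5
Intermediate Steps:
K = 1 (K = 5 - 4 = 1)
H(r) = -¾ (H(r) = (¼)*(-3) = -¾)
x = 153/4 (x = -¾*(-51) = 153/4 ≈ 38.250)
c = -63618
1/(p(x, -252) + c) = 1/(153/4 - 63618) = 1/(-254319/4) = -4/254319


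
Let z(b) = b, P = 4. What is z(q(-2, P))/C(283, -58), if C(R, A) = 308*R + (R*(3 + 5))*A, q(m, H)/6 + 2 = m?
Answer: 2/3679 ≈ 0.00054363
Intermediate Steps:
q(m, H) = -12 + 6*m
C(R, A) = 308*R + 8*A*R (C(R, A) = 308*R + (R*8)*A = 308*R + (8*R)*A = 308*R + 8*A*R)
z(q(-2, P))/C(283, -58) = (-12 + 6*(-2))/((4*283*(77 + 2*(-58)))) = (-12 - 12)/((4*283*(77 - 116))) = -24/(4*283*(-39)) = -24/(-44148) = -24*(-1/44148) = 2/3679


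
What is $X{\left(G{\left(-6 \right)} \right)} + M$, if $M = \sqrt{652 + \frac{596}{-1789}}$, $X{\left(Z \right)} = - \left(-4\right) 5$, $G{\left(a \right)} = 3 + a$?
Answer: $20 + \frac{2 \sqrt{521418362}}{1789} \approx 45.528$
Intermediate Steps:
$X{\left(Z \right)} = 20$ ($X{\left(Z \right)} = \left(-1\right) \left(-20\right) = 20$)
$M = \frac{2 \sqrt{521418362}}{1789}$ ($M = \sqrt{652 + 596 \left(- \frac{1}{1789}\right)} = \sqrt{652 - \frac{596}{1789}} = \sqrt{\frac{1165832}{1789}} = \frac{2 \sqrt{521418362}}{1789} \approx 25.528$)
$X{\left(G{\left(-6 \right)} \right)} + M = 20 + \frac{2 \sqrt{521418362}}{1789}$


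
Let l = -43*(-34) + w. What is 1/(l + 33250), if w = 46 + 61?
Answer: 1/34819 ≈ 2.8720e-5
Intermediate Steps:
w = 107
l = 1569 (l = -43*(-34) + 107 = 1462 + 107 = 1569)
1/(l + 33250) = 1/(1569 + 33250) = 1/34819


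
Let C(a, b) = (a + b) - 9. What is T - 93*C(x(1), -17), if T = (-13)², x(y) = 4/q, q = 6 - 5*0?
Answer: 2525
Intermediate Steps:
q = 6 (q = 6 + 0 = 6)
x(y) = ⅔ (x(y) = 4/6 = 4*(⅙) = ⅔)
T = 169
C(a, b) = -9 + a + b
T - 93*C(x(1), -17) = 169 - 93*(-9 + ⅔ - 17) = 169 - 93*(-76/3) = 169 + 2356 = 2525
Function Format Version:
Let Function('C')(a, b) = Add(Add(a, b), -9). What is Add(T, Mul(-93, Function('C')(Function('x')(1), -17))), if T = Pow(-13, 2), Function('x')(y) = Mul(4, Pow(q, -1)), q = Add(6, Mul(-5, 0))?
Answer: 2525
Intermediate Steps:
q = 6 (q = Add(6, 0) = 6)
Function('x')(y) = Rational(2, 3) (Function('x')(y) = Mul(4, Pow(6, -1)) = Mul(4, Rational(1, 6)) = Rational(2, 3))
T = 169
Function('C')(a, b) = Add(-9, a, b)
Add(T, Mul(-93, Function('C')(Function('x')(1), -17))) = Add(169, Mul(-93, Add(-9, Rational(2, 3), -17))) = Add(169, Mul(-93, Rational(-76, 3))) = Add(169, 2356) = 2525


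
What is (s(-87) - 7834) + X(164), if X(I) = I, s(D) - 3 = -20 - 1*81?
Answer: -7768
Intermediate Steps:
s(D) = -98 (s(D) = 3 + (-20 - 1*81) = 3 + (-20 - 81) = 3 - 101 = -98)
(s(-87) - 7834) + X(164) = (-98 - 7834) + 164 = -7932 + 164 = -7768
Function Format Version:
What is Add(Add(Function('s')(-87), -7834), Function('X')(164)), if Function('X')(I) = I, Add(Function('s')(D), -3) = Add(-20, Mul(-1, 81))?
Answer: -7768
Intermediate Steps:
Function('s')(D) = -98 (Function('s')(D) = Add(3, Add(-20, Mul(-1, 81))) = Add(3, Add(-20, -81)) = Add(3, -101) = -98)
Add(Add(Function('s')(-87), -7834), Function('X')(164)) = Add(Add(-98, -7834), 164) = Add(-7932, 164) = -7768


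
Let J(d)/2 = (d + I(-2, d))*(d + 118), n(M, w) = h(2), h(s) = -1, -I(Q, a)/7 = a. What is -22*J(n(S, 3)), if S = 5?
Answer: -30888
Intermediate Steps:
I(Q, a) = -7*a
n(M, w) = -1
J(d) = -12*d*(118 + d) (J(d) = 2*((d - 7*d)*(d + 118)) = 2*((-6*d)*(118 + d)) = 2*(-6*d*(118 + d)) = -12*d*(118 + d))
-22*J(n(S, 3)) = -264*(-1)*(-118 - 1*(-1)) = -264*(-1)*(-118 + 1) = -264*(-1)*(-117) = -22*1404 = -30888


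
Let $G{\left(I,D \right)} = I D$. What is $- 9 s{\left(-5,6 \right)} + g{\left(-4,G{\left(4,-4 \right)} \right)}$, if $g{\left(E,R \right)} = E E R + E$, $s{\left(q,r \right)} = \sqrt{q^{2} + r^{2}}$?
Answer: $-260 - 9 \sqrt{61} \approx -330.29$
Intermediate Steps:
$G{\left(I,D \right)} = D I$
$g{\left(E,R \right)} = E + R E^{2}$ ($g{\left(E,R \right)} = E^{2} R + E = R E^{2} + E = E + R E^{2}$)
$- 9 s{\left(-5,6 \right)} + g{\left(-4,G{\left(4,-4 \right)} \right)} = - 9 \sqrt{\left(-5\right)^{2} + 6^{2}} - 4 \left(1 - 4 \left(\left(-4\right) 4\right)\right) = - 9 \sqrt{25 + 36} - 4 \left(1 - -64\right) = - 9 \sqrt{61} - 4 \left(1 + 64\right) = - 9 \sqrt{61} - 260 = -260 - 9 \sqrt{61}$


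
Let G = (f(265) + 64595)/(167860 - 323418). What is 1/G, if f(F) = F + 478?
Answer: -5983/2513 ≈ -2.3808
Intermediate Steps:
f(F) = 478 + F
G = -2513/5983 (G = ((478 + 265) + 64595)/(167860 - 323418) = (743 + 64595)/(-155558) = 65338*(-1/155558) = -2513/5983 ≈ -0.42002)
1/G = 1/(-2513/5983) = -5983/2513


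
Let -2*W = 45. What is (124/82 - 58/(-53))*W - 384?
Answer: -961872/2173 ≈ -442.65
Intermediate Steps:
W = -45/2 (W = -1/2*45 = -45/2 ≈ -22.500)
(124/82 - 58/(-53))*W - 384 = (124/82 - 58/(-53))*(-45/2) - 384 = (124*(1/82) - 58*(-1/53))*(-45/2) - 384 = (62/41 + 58/53)*(-45/2) - 384 = (5664/2173)*(-45/2) - 384 = -127440/2173 - 384 = -961872/2173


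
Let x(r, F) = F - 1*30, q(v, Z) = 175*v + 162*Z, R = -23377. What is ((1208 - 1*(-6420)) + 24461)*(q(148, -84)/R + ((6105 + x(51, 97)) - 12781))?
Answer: -4958099788765/23377 ≈ -2.1209e+8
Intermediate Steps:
q(v, Z) = 162*Z + 175*v
x(r, F) = -30 + F (x(r, F) = F - 30 = -30 + F)
((1208 - 1*(-6420)) + 24461)*(q(148, -84)/R + ((6105 + x(51, 97)) - 12781)) = ((1208 - 1*(-6420)) + 24461)*((162*(-84) + 175*148)/(-23377) + ((6105 + (-30 + 97)) - 12781)) = ((1208 + 6420) + 24461)*((-13608 + 25900)*(-1/23377) + ((6105 + 67) - 12781)) = (7628 + 24461)*(12292*(-1/23377) + (6172 - 12781)) = 32089*(-12292/23377 - 6609) = 32089*(-154510885/23377) = -4958099788765/23377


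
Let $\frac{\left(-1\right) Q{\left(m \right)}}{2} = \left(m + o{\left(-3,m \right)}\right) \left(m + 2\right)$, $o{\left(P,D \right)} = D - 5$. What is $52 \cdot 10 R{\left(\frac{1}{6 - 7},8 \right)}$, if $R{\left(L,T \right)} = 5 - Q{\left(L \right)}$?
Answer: $-4680$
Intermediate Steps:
$o{\left(P,D \right)} = -5 + D$
$Q{\left(m \right)} = - 2 \left(-5 + 2 m\right) \left(2 + m\right)$ ($Q{\left(m \right)} = - 2 \left(m + \left(-5 + m\right)\right) \left(m + 2\right) = - 2 \left(-5 + 2 m\right) \left(2 + m\right)$)
$R{\left(L,T \right)} = -15 - 2 L + 4 L^{2}$ ($R{\left(L,T \right)} = 5 - \left(20 - 4 L^{2} + 2 L\right) = -15 - 2 L + 4 L^{2}$)
$52 \cdot 10 R{\left(\frac{1}{6 - 7},8 \right)} = 52 \cdot 10 \left(-15 - \frac{2}{6 - 7} + 4 \left(\frac{1}{6 - 7}\right)^{2}\right) = 520 \left(-15 - \frac{2}{-1} + 4 \left(\frac{1}{-1}\right)^{2}\right) = 520 \left(-15 - -2 + 4 \left(-1\right)^{2}\right) = 520 \left(-15 + 2 + 4 \cdot 1\right) = 520 \left(-15 + 2 + 4\right) = 520 \left(-9\right) = -4680$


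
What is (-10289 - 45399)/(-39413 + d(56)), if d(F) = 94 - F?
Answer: 55688/39375 ≈ 1.4143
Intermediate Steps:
(-10289 - 45399)/(-39413 + d(56)) = (-10289 - 45399)/(-39413 + (94 - 1*56)) = -55688/(-39413 + (94 - 56)) = -55688/(-39413 + 38) = -55688/(-39375) = -55688*(-1/39375) = 55688/39375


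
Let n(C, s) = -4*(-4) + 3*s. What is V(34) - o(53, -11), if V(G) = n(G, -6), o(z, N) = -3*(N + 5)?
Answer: -20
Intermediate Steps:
o(z, N) = -15 - 3*N (o(z, N) = -3*(5 + N) = -15 - 3*N)
n(C, s) = 16 + 3*s
V(G) = -2 (V(G) = 16 + 3*(-6) = 16 - 18 = -2)
V(34) - o(53, -11) = -2 - (-15 - 3*(-11)) = -2 - (-15 + 33) = -2 - 1*18 = -2 - 18 = -20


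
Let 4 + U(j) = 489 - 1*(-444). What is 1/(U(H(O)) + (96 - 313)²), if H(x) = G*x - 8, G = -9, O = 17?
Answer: 1/48018 ≈ 2.0826e-5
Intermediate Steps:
H(x) = -8 - 9*x (H(x) = -9*x - 8 = -8 - 9*x)
U(j) = 929 (U(j) = -4 + (489 - 1*(-444)) = -4 + (489 + 444) = -4 + 933 = 929)
1/(U(H(O)) + (96 - 313)²) = 1/(929 + (96 - 313)²) = 1/(929 + (-217)²) = 1/(929 + 47089) = 1/48018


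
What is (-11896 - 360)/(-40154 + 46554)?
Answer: -383/200 ≈ -1.9150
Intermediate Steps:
(-11896 - 360)/(-40154 + 46554) = -12256/6400 = -12256*1/6400 = -383/200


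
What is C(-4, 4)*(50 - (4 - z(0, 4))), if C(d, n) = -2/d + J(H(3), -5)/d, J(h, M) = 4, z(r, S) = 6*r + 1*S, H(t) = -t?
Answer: -25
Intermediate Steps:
z(r, S) = S + 6*r (z(r, S) = 6*r + S = S + 6*r)
C(d, n) = 2/d (C(d, n) = -2/d + 4/d = 2/d)
C(-4, 4)*(50 - (4 - z(0, 4))) = (2/(-4))*(50 - (4 - (4 + 6*0))) = (2*(-1/4))*(50 - (4 - (4 + 0))) = -(50 - (4 - 1*4))/2 = -(50 - (4 - 4))/2 = -(50 - 1*0)/2 = -(50 + 0)/2 = -1/2*50 = -25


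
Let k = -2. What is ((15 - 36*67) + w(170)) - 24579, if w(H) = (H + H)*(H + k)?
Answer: 30144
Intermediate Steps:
w(H) = 2*H*(-2 + H) (w(H) = (H + H)*(H - 2) = (2*H)*(-2 + H) = 2*H*(-2 + H))
((15 - 36*67) + w(170)) - 24579 = ((15 - 36*67) + 2*170*(-2 + 170)) - 24579 = ((15 - 2412) + 2*170*168) - 24579 = (-2397 + 57120) - 24579 = 54723 - 24579 = 30144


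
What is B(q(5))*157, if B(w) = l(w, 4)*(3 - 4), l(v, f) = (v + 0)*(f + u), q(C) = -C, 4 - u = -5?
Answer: 10205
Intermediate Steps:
u = 9 (u = 4 - 1*(-5) = 4 + 5 = 9)
l(v, f) = v*(9 + f) (l(v, f) = (v + 0)*(f + 9) = v*(9 + f))
B(w) = -13*w (B(w) = (w*(9 + 4))*(3 - 4) = (w*13)*(-1) = (13*w)*(-1) = -13*w)
B(q(5))*157 = -(-13)*5*157 = -13*(-5)*157 = 65*157 = 10205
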